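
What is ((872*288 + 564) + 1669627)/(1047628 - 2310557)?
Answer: -1921327/1262929 ≈ -1.5213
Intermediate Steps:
((872*288 + 564) + 1669627)/(1047628 - 2310557) = ((251136 + 564) + 1669627)/(-1262929) = (251700 + 1669627)*(-1/1262929) = 1921327*(-1/1262929) = -1921327/1262929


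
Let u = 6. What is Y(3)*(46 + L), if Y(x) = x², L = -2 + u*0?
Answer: 396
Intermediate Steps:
L = -2 (L = -2 + 6*0 = -2 + 0 = -2)
Y(3)*(46 + L) = 3²*(46 - 2) = 9*44 = 396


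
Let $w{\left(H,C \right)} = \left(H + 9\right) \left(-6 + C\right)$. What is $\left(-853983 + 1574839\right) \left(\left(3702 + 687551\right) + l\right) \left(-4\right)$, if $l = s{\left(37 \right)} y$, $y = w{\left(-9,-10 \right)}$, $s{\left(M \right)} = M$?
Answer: $-1993175490272$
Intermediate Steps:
$w{\left(H,C \right)} = \left(-6 + C\right) \left(9 + H\right)$ ($w{\left(H,C \right)} = \left(9 + H\right) \left(-6 + C\right) = \left(-6 + C\right) \left(9 + H\right)$)
$y = 0$ ($y = -54 - -54 + 9 \left(-10\right) - -90 = -54 + 54 - 90 + 90 = 0$)
$l = 0$ ($l = 37 \cdot 0 = 0$)
$\left(-853983 + 1574839\right) \left(\left(3702 + 687551\right) + l\right) \left(-4\right) = \left(-853983 + 1574839\right) \left(\left(3702 + 687551\right) + 0\right) \left(-4\right) = 720856 \left(691253 + 0\right) \left(-4\right) = 720856 \cdot 691253 \left(-4\right) = 498293872568 \left(-4\right) = -1993175490272$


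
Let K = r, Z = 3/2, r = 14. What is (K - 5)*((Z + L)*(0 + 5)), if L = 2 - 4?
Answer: -45/2 ≈ -22.500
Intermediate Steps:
Z = 3/2 (Z = 3*(1/2) = 3/2 ≈ 1.5000)
K = 14
L = -2
(K - 5)*((Z + L)*(0 + 5)) = (14 - 5)*((3/2 - 2)*(0 + 5)) = 9*(-1/2*5) = 9*(-5/2) = -45/2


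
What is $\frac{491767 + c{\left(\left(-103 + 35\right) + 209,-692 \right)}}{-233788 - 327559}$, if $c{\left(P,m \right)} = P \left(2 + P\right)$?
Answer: $- \frac{511930}{561347} \approx -0.91197$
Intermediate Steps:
$\frac{491767 + c{\left(\left(-103 + 35\right) + 209,-692 \right)}}{-233788 - 327559} = \frac{491767 + \left(\left(-103 + 35\right) + 209\right) \left(2 + \left(\left(-103 + 35\right) + 209\right)\right)}{-233788 - 327559} = \frac{491767 + \left(-68 + 209\right) \left(2 + \left(-68 + 209\right)\right)}{-561347} = \left(491767 + 141 \left(2 + 141\right)\right) \left(- \frac{1}{561347}\right) = \left(491767 + 141 \cdot 143\right) \left(- \frac{1}{561347}\right) = \left(491767 + 20163\right) \left(- \frac{1}{561347}\right) = 511930 \left(- \frac{1}{561347}\right) = - \frac{511930}{561347}$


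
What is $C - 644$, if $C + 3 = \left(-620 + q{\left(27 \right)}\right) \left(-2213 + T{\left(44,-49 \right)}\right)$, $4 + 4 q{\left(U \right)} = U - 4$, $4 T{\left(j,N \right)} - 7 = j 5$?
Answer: $\frac{21215773}{16} \approx 1.326 \cdot 10^{6}$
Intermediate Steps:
$T{\left(j,N \right)} = \frac{7}{4} + \frac{5 j}{4}$ ($T{\left(j,N \right)} = \frac{7}{4} + \frac{j 5}{4} = \frac{7}{4} + \frac{5 j}{4}$)
$q{\left(U \right)} = -2 + \frac{U}{4}$ ($q{\left(U \right)} = -1 + \frac{U - 4}{4} = -1 + \frac{-4 + U}{4} = -1 + \left(-1 + \frac{U}{4}\right) = -2 + \frac{U}{4}$)
$C = \frac{21226077}{16}$ ($C = -3 + \left(-620 + \left(-2 + \frac{1}{4} \cdot 27\right)\right) \left(-2213 + \left(\frac{7}{4} + \frac{5}{4} \cdot 44\right)\right) = -3 + \left(-620 + \left(-2 + \frac{27}{4}\right)\right) \left(-2213 + \left(\frac{7}{4} + 55\right)\right) = -3 + \left(-620 + \frac{19}{4}\right) \left(-2213 + \frac{227}{4}\right) = -3 - - \frac{21226125}{16} = -3 + \frac{21226125}{16} = \frac{21226077}{16} \approx 1.3266 \cdot 10^{6}$)
$C - 644 = \frac{21226077}{16} - 644 = \frac{21215773}{16}$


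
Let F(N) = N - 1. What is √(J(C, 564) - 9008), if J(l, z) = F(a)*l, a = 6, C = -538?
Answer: I*√11698 ≈ 108.16*I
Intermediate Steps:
F(N) = -1 + N
J(l, z) = 5*l (J(l, z) = (-1 + 6)*l = 5*l)
√(J(C, 564) - 9008) = √(5*(-538) - 9008) = √(-2690 - 9008) = √(-11698) = I*√11698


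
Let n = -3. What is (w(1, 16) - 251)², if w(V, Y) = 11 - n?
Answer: 56169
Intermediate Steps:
w(V, Y) = 14 (w(V, Y) = 11 - 1*(-3) = 11 + 3 = 14)
(w(1, 16) - 251)² = (14 - 251)² = (-237)² = 56169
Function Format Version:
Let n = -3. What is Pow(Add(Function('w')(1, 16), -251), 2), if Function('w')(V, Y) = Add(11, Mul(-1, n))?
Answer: 56169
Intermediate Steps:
Function('w')(V, Y) = 14 (Function('w')(V, Y) = Add(11, Mul(-1, -3)) = Add(11, 3) = 14)
Pow(Add(Function('w')(1, 16), -251), 2) = Pow(Add(14, -251), 2) = Pow(-237, 2) = 56169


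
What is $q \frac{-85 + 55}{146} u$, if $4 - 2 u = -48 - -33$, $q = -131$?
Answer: $\frac{37335}{146} \approx 255.72$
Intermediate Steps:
$u = \frac{19}{2}$ ($u = 2 - \frac{-48 - -33}{2} = 2 - \frac{-48 + 33}{2} = 2 - - \frac{15}{2} = 2 + \frac{15}{2} = \frac{19}{2} \approx 9.5$)
$q \frac{-85 + 55}{146} u = - 131 \frac{-85 + 55}{146} \cdot \frac{19}{2} = - 131 \left(\left(-30\right) \frac{1}{146}\right) \frac{19}{2} = \left(-131\right) \left(- \frac{15}{73}\right) \frac{19}{2} = \frac{1965}{73} \cdot \frac{19}{2} = \frac{37335}{146}$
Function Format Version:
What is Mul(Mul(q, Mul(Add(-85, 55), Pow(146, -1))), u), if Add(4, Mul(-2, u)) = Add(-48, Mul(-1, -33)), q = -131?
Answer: Rational(37335, 146) ≈ 255.72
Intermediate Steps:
u = Rational(19, 2) (u = Add(2, Mul(Rational(-1, 2), Add(-48, Mul(-1, -33)))) = Add(2, Mul(Rational(-1, 2), Add(-48, 33))) = Add(2, Mul(Rational(-1, 2), -15)) = Add(2, Rational(15, 2)) = Rational(19, 2) ≈ 9.5000)
Mul(Mul(q, Mul(Add(-85, 55), Pow(146, -1))), u) = Mul(Mul(-131, Mul(Add(-85, 55), Pow(146, -1))), Rational(19, 2)) = Mul(Mul(-131, Mul(-30, Rational(1, 146))), Rational(19, 2)) = Mul(Mul(-131, Rational(-15, 73)), Rational(19, 2)) = Mul(Rational(1965, 73), Rational(19, 2)) = Rational(37335, 146)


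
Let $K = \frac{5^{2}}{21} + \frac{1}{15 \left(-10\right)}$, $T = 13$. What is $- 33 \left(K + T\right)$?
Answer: $- \frac{163823}{350} \approx -468.07$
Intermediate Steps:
$K = \frac{1243}{1050}$ ($K = 25 \cdot \frac{1}{21} + \frac{1}{15} \left(- \frac{1}{10}\right) = \frac{25}{21} - \frac{1}{150} = \frac{1243}{1050} \approx 1.1838$)
$- 33 \left(K + T\right) = - 33 \left(\frac{1243}{1050} + 13\right) = \left(-33\right) \frac{14893}{1050} = - \frac{163823}{350}$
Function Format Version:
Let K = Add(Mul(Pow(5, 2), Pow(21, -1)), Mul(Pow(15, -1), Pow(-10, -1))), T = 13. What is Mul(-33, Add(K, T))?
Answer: Rational(-163823, 350) ≈ -468.07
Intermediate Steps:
K = Rational(1243, 1050) (K = Add(Mul(25, Rational(1, 21)), Mul(Rational(1, 15), Rational(-1, 10))) = Add(Rational(25, 21), Rational(-1, 150)) = Rational(1243, 1050) ≈ 1.1838)
Mul(-33, Add(K, T)) = Mul(-33, Add(Rational(1243, 1050), 13)) = Mul(-33, Rational(14893, 1050)) = Rational(-163823, 350)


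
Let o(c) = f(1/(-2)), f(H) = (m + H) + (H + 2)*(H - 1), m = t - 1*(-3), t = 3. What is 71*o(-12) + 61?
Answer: 1167/4 ≈ 291.75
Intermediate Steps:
m = 6 (m = 3 - 1*(-3) = 3 + 3 = 6)
f(H) = 6 + H + (-1 + H)*(2 + H) (f(H) = (6 + H) + (H + 2)*(H - 1) = (6 + H) + (2 + H)*(-1 + H) = (6 + H) + (-1 + H)*(2 + H) = 6 + H + (-1 + H)*(2 + H))
o(c) = 13/4 (o(c) = 4 + (1/(-2))² + 2/(-2) = 4 + (-½)² + 2*(-½) = 4 + ¼ - 1 = 13/4)
71*o(-12) + 61 = 71*(13/4) + 61 = 923/4 + 61 = 1167/4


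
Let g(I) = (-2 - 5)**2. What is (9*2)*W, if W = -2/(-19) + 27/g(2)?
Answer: 10998/931 ≈ 11.813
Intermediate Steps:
g(I) = 49 (g(I) = (-7)**2 = 49)
W = 611/931 (W = -2/(-19) + 27/49 = -2*(-1/19) + 27*(1/49) = 2/19 + 27/49 = 611/931 ≈ 0.65628)
(9*2)*W = (9*2)*(611/931) = 18*(611/931) = 10998/931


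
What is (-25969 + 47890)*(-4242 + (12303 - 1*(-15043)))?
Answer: 506462784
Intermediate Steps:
(-25969 + 47890)*(-4242 + (12303 - 1*(-15043))) = 21921*(-4242 + (12303 + 15043)) = 21921*(-4242 + 27346) = 21921*23104 = 506462784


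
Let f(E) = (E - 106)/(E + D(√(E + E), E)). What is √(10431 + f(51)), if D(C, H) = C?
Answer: √(531926 + 10431*√102)/√(51 + √102) ≈ 102.13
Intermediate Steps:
f(E) = (-106 + E)/(E + √2*√E) (f(E) = (E - 106)/(E + √(E + E)) = (-106 + E)/(E + √(2*E)) = (-106 + E)/(E + √2*√E))
√(10431 + f(51)) = √(10431 + (-106 + 51)/(51 + √2*√51)) = √(10431 - 55/(51 + √102))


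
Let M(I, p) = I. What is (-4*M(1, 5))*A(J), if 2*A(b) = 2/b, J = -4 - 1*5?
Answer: 4/9 ≈ 0.44444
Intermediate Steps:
J = -9 (J = -4 - 5 = -9)
A(b) = 1/b (A(b) = (2/b)/2 = 1/b)
(-4*M(1, 5))*A(J) = -4*1/(-9) = -4*(-⅑) = 4/9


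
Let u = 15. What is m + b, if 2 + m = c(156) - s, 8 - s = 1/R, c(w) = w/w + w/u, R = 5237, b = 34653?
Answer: 907425469/26185 ≈ 34654.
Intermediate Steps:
c(w) = 1 + w/15 (c(w) = w/w + w/15 = 1 + w*(1/15) = 1 + w/15)
s = 41895/5237 (s = 8 - 1/5237 = 41895/5237 ≈ 7.9998)
m = 36664/26185 (m = -2 + ((1 + (1/15)*156) - 1*41895/5237) = -2 + ((1 + 52/5) - 41895/5237) = -2 + (57/5 - 41895/5237) = -2 + 89034/26185 = 36664/26185 ≈ 1.4002)
m + b = 36664/26185 + 34653 = 907425469/26185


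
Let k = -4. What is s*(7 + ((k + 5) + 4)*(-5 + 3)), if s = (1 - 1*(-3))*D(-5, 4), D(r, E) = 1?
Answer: -12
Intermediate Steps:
s = 4 (s = (1 - 1*(-3))*1 = (1 + 3)*1 = 4*1 = 4)
s*(7 + ((k + 5) + 4)*(-5 + 3)) = 4*(7 + ((-4 + 5) + 4)*(-5 + 3)) = 4*(7 + (1 + 4)*(-2)) = 4*(7 + 5*(-2)) = 4*(7 - 10) = 4*(-3) = -12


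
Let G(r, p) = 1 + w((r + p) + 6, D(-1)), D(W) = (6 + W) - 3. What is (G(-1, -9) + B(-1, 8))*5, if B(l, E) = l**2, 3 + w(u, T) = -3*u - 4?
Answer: 35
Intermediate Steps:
D(W) = 3 + W
w(u, T) = -7 - 3*u (w(u, T) = -3 + (-3*u - 4) = -3 + (-4 - 3*u) = -7 - 3*u)
G(r, p) = -24 - 3*p - 3*r (G(r, p) = 1 + (-7 - 3*((r + p) + 6)) = 1 + (-7 - 3*((p + r) + 6)) = 1 + (-7 - 3*(6 + p + r)) = 1 + (-7 + (-18 - 3*p - 3*r)) = 1 + (-25 - 3*p - 3*r) = -24 - 3*p - 3*r)
(G(-1, -9) + B(-1, 8))*5 = ((-24 - 3*(-9) - 3*(-1)) + (-1)**2)*5 = ((-24 + 27 + 3) + 1)*5 = (6 + 1)*5 = 7*5 = 35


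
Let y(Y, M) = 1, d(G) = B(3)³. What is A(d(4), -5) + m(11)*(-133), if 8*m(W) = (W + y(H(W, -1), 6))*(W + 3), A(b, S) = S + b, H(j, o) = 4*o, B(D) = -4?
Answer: -2862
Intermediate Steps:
d(G) = -64 (d(G) = (-4)³ = -64)
m(W) = (1 + W)*(3 + W)/8 (m(W) = ((W + 1)*(W + 3))/8 = ((1 + W)*(3 + W))/8 = (1 + W)*(3 + W)/8)
A(d(4), -5) + m(11)*(-133) = (-5 - 64) + (3/8 + (½)*11 + (⅛)*11²)*(-133) = -69 + (3/8 + 11/2 + (⅛)*121)*(-133) = -69 + (3/8 + 11/2 + 121/8)*(-133) = -69 + 21*(-133) = -69 - 2793 = -2862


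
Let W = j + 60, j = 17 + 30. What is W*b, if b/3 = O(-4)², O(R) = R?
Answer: 5136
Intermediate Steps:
j = 47
b = 48 (b = 3*(-4)² = 3*16 = 48)
W = 107 (W = 47 + 60 = 107)
W*b = 107*48 = 5136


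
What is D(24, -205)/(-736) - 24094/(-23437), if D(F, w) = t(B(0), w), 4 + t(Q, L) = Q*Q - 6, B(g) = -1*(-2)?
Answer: 388561/374992 ≈ 1.0362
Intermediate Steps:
B(g) = 2
t(Q, L) = -10 + Q² (t(Q, L) = -4 + (Q*Q - 6) = -4 + (Q² - 6) = -4 + (-6 + Q²) = -10 + Q²)
D(F, w) = -6 (D(F, w) = -10 + 2² = -10 + 4 = -6)
D(24, -205)/(-736) - 24094/(-23437) = -6/(-736) - 24094/(-23437) = -6*(-1/736) - 24094*(-1/23437) = 3/368 + 24094/23437 = 388561/374992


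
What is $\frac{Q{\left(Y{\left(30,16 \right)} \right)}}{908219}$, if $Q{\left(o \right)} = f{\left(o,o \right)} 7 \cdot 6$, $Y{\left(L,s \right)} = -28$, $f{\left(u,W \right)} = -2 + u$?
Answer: $- \frac{1260}{908219} \approx -0.0013873$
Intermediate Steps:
$Q{\left(o \right)} = -84 + 42 o$ ($Q{\left(o \right)} = \left(-2 + o\right) 7 \cdot 6 = \left(-14 + 7 o\right) 6 = -84 + 42 o$)
$\frac{Q{\left(Y{\left(30,16 \right)} \right)}}{908219} = \frac{-84 + 42 \left(-28\right)}{908219} = \left(-84 - 1176\right) \frac{1}{908219} = \left(-1260\right) \frac{1}{908219} = - \frac{1260}{908219}$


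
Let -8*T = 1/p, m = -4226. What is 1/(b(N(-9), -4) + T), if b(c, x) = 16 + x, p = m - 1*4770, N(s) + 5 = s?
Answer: 71968/863617 ≈ 0.083333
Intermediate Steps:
N(s) = -5 + s
p = -8996 (p = -4226 - 1*4770 = -4226 - 4770 = -8996)
T = 1/71968 (T = -1/8/(-8996) = -1/8*(-1/8996) = 1/71968 ≈ 1.3895e-5)
1/(b(N(-9), -4) + T) = 1/((16 - 4) + 1/71968) = 1/(12 + 1/71968) = 1/(863617/71968) = 71968/863617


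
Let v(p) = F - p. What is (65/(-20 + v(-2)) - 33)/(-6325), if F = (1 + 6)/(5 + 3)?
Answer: 5041/866525 ≈ 0.0058175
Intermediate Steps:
F = 7/8 ≈ 0.87500
v(p) = 7/8 - p
(65/(-20 + v(-2)) - 33)/(-6325) = (65/(-20 + (7/8 - 1*(-2))) - 33)/(-6325) = (65/(-20 + (7/8 + 2)) - 33)*(-1/6325) = (65/(-20 + 23/8) - 33)*(-1/6325) = (65/(-137/8) - 33)*(-1/6325) = (65*(-8/137) - 33)*(-1/6325) = (-520/137 - 33)*(-1/6325) = -5041/137*(-1/6325) = 5041/866525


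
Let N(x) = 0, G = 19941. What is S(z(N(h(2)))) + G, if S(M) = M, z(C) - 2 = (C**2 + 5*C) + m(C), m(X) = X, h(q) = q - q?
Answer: 19943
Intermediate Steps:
h(q) = 0
z(C) = 2 + C**2 + 6*C (z(C) = 2 + ((C**2 + 5*C) + C) = 2 + (C**2 + 6*C) = 2 + C**2 + 6*C)
S(z(N(h(2)))) + G = (2 + 0**2 + 6*0) + 19941 = (2 + 0 + 0) + 19941 = 2 + 19941 = 19943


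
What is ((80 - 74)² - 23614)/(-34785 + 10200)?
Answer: 23578/24585 ≈ 0.95904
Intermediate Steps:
((80 - 74)² - 23614)/(-34785 + 10200) = (6² - 23614)/(-24585) = (36 - 23614)*(-1/24585) = -23578*(-1/24585) = 23578/24585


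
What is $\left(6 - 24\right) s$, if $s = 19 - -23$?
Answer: $-756$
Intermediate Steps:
$s = 42$ ($s = 19 + 23 = 42$)
$\left(6 - 24\right) s = \left(6 - 24\right) 42 = \left(-18\right) 42 = -756$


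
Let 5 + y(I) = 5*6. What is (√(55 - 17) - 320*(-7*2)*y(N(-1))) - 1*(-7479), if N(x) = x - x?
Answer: 119479 + √38 ≈ 1.1949e+5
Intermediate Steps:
N(x) = 0
y(I) = 25 (y(I) = -5 + 5*6 = -5 + 30 = 25)
(√(55 - 17) - 320*(-7*2)*y(N(-1))) - 1*(-7479) = (√(55 - 17) - 320*(-7*2)*25) - 1*(-7479) = (√38 - (-4480)*25) + 7479 = (√38 - 320*(-350)) + 7479 = (√38 + 112000) + 7479 = (112000 + √38) + 7479 = 119479 + √38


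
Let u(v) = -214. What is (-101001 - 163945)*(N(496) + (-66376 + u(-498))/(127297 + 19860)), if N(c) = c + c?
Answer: -38659106499684/147157 ≈ -2.6271e+8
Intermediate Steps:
N(c) = 2*c
(-101001 - 163945)*(N(496) + (-66376 + u(-498))/(127297 + 19860)) = (-101001 - 163945)*(2*496 + (-66376 - 214)/(127297 + 19860)) = -264946*(992 - 66590/147157) = -264946*145913154/147157 = -38659106499684/147157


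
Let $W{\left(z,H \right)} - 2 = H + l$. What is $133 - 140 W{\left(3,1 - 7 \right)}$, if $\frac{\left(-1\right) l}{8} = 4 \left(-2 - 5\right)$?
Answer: $-30667$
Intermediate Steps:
$l = 224$ ($l = - 8 \cdot 4 \left(-2 - 5\right) = - 8 \cdot 4 \left(-7\right) = \left(-8\right) \left(-28\right) = 224$)
$W{\left(z,H \right)} = 226 + H$ ($W{\left(z,H \right)} = 2 + \left(H + 224\right) = 2 + \left(224 + H\right) = 226 + H$)
$133 - 140 W{\left(3,1 - 7 \right)} = 133 - 140 \left(226 + \left(1 - 7\right)\right) = 133 - 140 \left(226 - 6\right) = 133 - 30800 = -30667$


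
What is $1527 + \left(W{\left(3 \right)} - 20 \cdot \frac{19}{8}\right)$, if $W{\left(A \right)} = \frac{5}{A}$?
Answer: $\frac{8887}{6} \approx 1481.2$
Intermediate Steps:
$1527 + \left(W{\left(3 \right)} - 20 \cdot \frac{19}{8}\right) = 1527 + \left(\frac{5}{3} - 20 \cdot \frac{19}{8}\right) = 1527 + \left(5 \cdot \frac{1}{3} - 20 \cdot 19 \cdot \frac{1}{8}\right) = 1527 + \left(\frac{5}{3} - \frac{95}{2}\right) = 1527 - \frac{275}{6} = \frac{8887}{6}$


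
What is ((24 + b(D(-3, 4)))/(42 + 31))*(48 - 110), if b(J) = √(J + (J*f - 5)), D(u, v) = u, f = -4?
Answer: -1612/73 ≈ -22.082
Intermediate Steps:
b(J) = √(-5 - 3*J) (b(J) = √(J + (J*(-4) - 5)) = √(J + (-4*J - 5)) = √(J + (-5 - 4*J)) = √(-5 - 3*J))
((24 + b(D(-3, 4)))/(42 + 31))*(48 - 110) = ((24 + √(-5 - 3*(-3)))/(42 + 31))*(48 - 110) = ((24 + √(-5 + 9))/73)*(-62) = ((24 + √4)*(1/73))*(-62) = ((24 + 2)*(1/73))*(-62) = (26*(1/73))*(-62) = (26/73)*(-62) = -1612/73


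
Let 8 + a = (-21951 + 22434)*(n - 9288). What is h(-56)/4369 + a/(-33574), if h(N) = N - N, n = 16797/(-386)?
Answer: 1739752183/12959564 ≈ 134.24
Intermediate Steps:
n = -16797/386 (n = 16797*(-1/386) = -16797/386 ≈ -43.516)
h(N) = 0
a = -1739752183/386 (a = -8 + (-21951 + 22434)*(-16797/386 - 9288) = -8 + 483*(-3601965/386) = -8 - 1739749095/386 = -1739752183/386 ≈ -4.5071e+6)
h(-56)/4369 + a/(-33574) = 0/4369 - 1739752183/386/(-33574) = 0*(1/4369) - 1739752183/386*(-1/33574) = 0 + 1739752183/12959564 = 1739752183/12959564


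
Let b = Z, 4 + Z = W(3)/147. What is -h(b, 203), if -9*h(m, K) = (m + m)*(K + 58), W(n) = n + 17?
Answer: -32944/147 ≈ -224.11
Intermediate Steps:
W(n) = 17 + n
Z = -568/147 (Z = -4 + (17 + 3)/147 = -4 + 20*(1/147) = -4 + 20/147 = -568/147 ≈ -3.8639)
b = -568/147 ≈ -3.8639
h(m, K) = -2*m*(58 + K)/9 (h(m, K) = -(m + m)*(K + 58)/9 = -2*m*(58 + K)/9)
-h(b, 203) = -(-2)*(-568)*(58 + 203)/(9*147) = -(-2)*(-568)*261/(9*147) = -1*32944/147 = -32944/147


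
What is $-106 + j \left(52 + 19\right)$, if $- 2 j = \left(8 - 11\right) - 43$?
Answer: $1527$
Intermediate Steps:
$j = 23$ ($j = - \frac{\left(8 - 11\right) - 43}{2} = - \frac{-3 - 43}{2} = \left(- \frac{1}{2}\right) \left(-46\right) = 23$)
$-106 + j \left(52 + 19\right) = -106 + 23 \left(52 + 19\right) = -106 + 23 \cdot 71 = -106 + 1633 = 1527$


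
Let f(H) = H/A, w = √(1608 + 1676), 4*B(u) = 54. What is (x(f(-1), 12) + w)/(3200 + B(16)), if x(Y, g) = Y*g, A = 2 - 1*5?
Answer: 8/6427 + 4*√821/6427 ≈ 0.019078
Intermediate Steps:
B(u) = 27/2 (B(u) = (¼)*54 = 27/2)
w = 2*√821 (w = √3284 = 2*√821 ≈ 57.306)
A = -3 (A = 2 - 5 = -3)
f(H) = -H/3 (f(H) = H/(-3) = H*(-⅓) = -H/3)
(x(f(-1), 12) + w)/(3200 + B(16)) = (-⅓*(-1)*12 + 2*√821)/(3200 + 27/2) = ((⅓)*12 + 2*√821)/(6427/2) = (4 + 2*√821)*(2/6427) = 8/6427 + 4*√821/6427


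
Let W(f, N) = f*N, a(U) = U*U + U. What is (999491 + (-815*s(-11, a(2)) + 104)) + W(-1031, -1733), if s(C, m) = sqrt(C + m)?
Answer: 2786318 - 815*I*sqrt(5) ≈ 2.7863e+6 - 1822.4*I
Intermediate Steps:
a(U) = U + U**2 (a(U) = U**2 + U = U + U**2)
W(f, N) = N*f
(999491 + (-815*s(-11, a(2)) + 104)) + W(-1031, -1733) = (999491 + (-815*sqrt(-11 + 2*(1 + 2)) + 104)) - 1733*(-1031) = (999491 + (-815*sqrt(-11 + 2*3) + 104)) + 1786723 = (999491 + (-815*sqrt(-11 + 6) + 104)) + 1786723 = (999491 + (-815*I*sqrt(5) + 104)) + 1786723 = (999491 + (104 - 815*I*sqrt(5))) + 1786723 = (999595 - 815*I*sqrt(5)) + 1786723 = 2786318 - 815*I*sqrt(5)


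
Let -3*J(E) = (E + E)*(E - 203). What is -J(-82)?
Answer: 15580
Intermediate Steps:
J(E) = -2*E*(-203 + E)/3 (J(E) = -(E + E)*(E - 203)/3 = -2*E*(-203 + E)/3)
-J(-82) = -2*(-82)*(203 - 1*(-82))/3 = -2*(-82)*(203 + 82)/3 = -2*(-82)*285/3 = -1*(-15580) = 15580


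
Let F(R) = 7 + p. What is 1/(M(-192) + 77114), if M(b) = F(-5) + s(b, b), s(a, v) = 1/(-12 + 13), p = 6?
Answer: 1/77128 ≈ 1.2965e-5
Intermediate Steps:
s(a, v) = 1 (s(a, v) = 1/1 = 1)
F(R) = 13 (F(R) = 7 + 6 = 13)
M(b) = 14 (M(b) = 13 + 1 = 14)
1/(M(-192) + 77114) = 1/(14 + 77114) = 1/77128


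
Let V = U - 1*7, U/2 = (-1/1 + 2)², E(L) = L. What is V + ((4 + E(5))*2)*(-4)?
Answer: -77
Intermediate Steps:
U = 2 (U = 2*(-1/1 + 2)² = 2*(-1*1 + 2)² = 2*(-1 + 2)² = 2*1² = 2*1 = 2)
V = -5 (V = 2 - 1*7 = 2 - 7 = -5)
V + ((4 + E(5))*2)*(-4) = -5 + ((4 + 5)*2)*(-4) = -5 + (9*2)*(-4) = -5 + 18*(-4) = -5 - 72 = -77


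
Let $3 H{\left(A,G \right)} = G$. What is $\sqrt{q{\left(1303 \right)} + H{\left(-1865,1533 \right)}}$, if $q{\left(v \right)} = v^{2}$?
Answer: $4 \sqrt{106145} \approx 1303.2$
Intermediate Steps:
$H{\left(A,G \right)} = \frac{G}{3}$
$\sqrt{q{\left(1303 \right)} + H{\left(-1865,1533 \right)}} = \sqrt{1303^{2} + \frac{1}{3} \cdot 1533} = \sqrt{1697809 + 511} = \sqrt{1698320} = 4 \sqrt{106145}$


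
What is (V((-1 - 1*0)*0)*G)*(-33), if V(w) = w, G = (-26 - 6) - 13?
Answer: 0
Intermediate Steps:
G = -45 (G = -32 - 13 = -45)
(V((-1 - 1*0)*0)*G)*(-33) = (((-1 - 1*0)*0)*(-45))*(-33) = (((-1 + 0)*0)*(-45))*(-33) = (-1*0*(-45))*(-33) = (0*(-45))*(-33) = 0*(-33) = 0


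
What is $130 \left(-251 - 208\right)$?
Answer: $-59670$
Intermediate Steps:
$130 \left(-251 - 208\right) = 130 \left(-459\right) = -59670$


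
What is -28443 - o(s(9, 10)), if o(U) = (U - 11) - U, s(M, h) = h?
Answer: -28432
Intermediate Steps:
o(U) = -11 (o(U) = (-11 + U) - U = -11)
-28443 - o(s(9, 10)) = -28443 - 1*(-11) = -28443 + 11 = -28432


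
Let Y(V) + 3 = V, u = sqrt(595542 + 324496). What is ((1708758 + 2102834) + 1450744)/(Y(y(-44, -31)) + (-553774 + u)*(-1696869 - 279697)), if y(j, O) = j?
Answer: 1919999880441222144/399360591075192925443947 + 3467118139392*sqrt(920038)/399360591075192925443947 ≈ 4.8160e-6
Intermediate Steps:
u = sqrt(920038) ≈ 959.19
Y(V) = -3 + V
((1708758 + 2102834) + 1450744)/(Y(y(-44, -31)) + (-553774 + u)*(-1696869 - 279697)) = ((1708758 + 2102834) + 1450744)/((-3 - 44) + (-553774 + sqrt(920038))*(-1696869 - 279697)) = (3811592 + 1450744)/(-47 + (-553774 + sqrt(920038))*(-1976566)) = 5262336/(-47 + (1094570860084 - 1976566*sqrt(920038))) = 5262336/(1094570860037 - 1976566*sqrt(920038))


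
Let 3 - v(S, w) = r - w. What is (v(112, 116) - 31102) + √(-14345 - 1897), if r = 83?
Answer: -31066 + I*√16242 ≈ -31066.0 + 127.44*I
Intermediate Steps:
v(S, w) = -80 + w (v(S, w) = 3 - (83 - w) = 3 + (-83 + w) = -80 + w)
(v(112, 116) - 31102) + √(-14345 - 1897) = ((-80 + 116) - 31102) + √(-14345 - 1897) = (36 - 31102) + √(-16242) = -31066 + I*√16242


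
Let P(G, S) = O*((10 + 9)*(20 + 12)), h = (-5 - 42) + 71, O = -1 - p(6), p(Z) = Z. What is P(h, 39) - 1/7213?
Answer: -30698529/7213 ≈ -4256.0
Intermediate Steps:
O = -7 (O = -1 - 1*6 = -1 - 6 = -7)
h = 24 (h = -47 + 71 = 24)
P(G, S) = -4256 (P(G, S) = -7*(10 + 9)*(20 + 12) = -133*32 = -7*608 = -4256)
P(h, 39) - 1/7213 = -4256 - 1/7213 = -30698529/7213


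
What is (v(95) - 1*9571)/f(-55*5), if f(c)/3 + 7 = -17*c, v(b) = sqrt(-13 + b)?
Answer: -9571/14004 + sqrt(82)/14004 ≈ -0.68280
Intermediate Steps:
f(c) = -21 - 51*c (f(c) = -21 + 3*(-17*c) = -21 - 51*c)
(v(95) - 1*9571)/f(-55*5) = (sqrt(-13 + 95) - 1*9571)/(-21 - (-2805)*5) = (sqrt(82) - 9571)/(-21 - 51*(-275)) = (-9571 + sqrt(82))/(-21 + 14025) = (-9571 + sqrt(82))/14004 = (-9571 + sqrt(82))*(1/14004) = -9571/14004 + sqrt(82)/14004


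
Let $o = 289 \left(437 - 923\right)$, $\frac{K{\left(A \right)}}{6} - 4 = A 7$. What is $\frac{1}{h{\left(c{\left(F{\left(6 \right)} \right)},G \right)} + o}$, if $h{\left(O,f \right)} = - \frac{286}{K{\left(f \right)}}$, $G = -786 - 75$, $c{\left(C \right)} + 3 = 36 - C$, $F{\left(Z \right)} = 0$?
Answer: $- \frac{18069}{2537863183} \approx -7.1198 \cdot 10^{-6}$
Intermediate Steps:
$K{\left(A \right)} = 24 + 42 A$ ($K{\left(A \right)} = 24 + 6 A 7 = 24 + 6 \cdot 7 A = 24 + 42 A$)
$c{\left(C \right)} = 33 - C$ ($c{\left(C \right)} = -3 - \left(-36 + C\right) = 33 - C$)
$G = -861$
$h{\left(O,f \right)} = - \frac{286}{24 + 42 f}$
$o = -140454$ ($o = 289 \left(-486\right) = -140454$)
$\frac{1}{h{\left(c{\left(F{\left(6 \right)} \right)},G \right)} + o} = \frac{1}{- \frac{143}{12 + 21 \left(-861\right)} - 140454} = \frac{1}{- \frac{143}{12 - 18081} - 140454} = \frac{1}{- \frac{143}{-18069} - 140454} = \frac{1}{\left(-143\right) \left(- \frac{1}{18069}\right) - 140454} = \frac{1}{\frac{143}{18069} - 140454} = \frac{1}{- \frac{2537863183}{18069}} = - \frac{18069}{2537863183}$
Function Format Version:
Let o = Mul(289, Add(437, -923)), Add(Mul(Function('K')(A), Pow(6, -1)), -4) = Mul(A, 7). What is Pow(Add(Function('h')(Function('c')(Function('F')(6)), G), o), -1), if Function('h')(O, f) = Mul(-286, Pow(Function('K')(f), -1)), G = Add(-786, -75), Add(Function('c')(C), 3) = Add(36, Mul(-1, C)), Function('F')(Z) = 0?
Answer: Rational(-18069, 2537863183) ≈ -7.1198e-6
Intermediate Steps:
Function('K')(A) = Add(24, Mul(42, A)) (Function('K')(A) = Add(24, Mul(6, Mul(A, 7))) = Add(24, Mul(6, Mul(7, A))) = Add(24, Mul(42, A)))
Function('c')(C) = Add(33, Mul(-1, C)) (Function('c')(C) = Add(-3, Add(36, Mul(-1, C))) = Add(33, Mul(-1, C)))
G = -861
Function('h')(O, f) = Mul(-286, Pow(Add(24, Mul(42, f)), -1))
o = -140454 (o = Mul(289, -486) = -140454)
Pow(Add(Function('h')(Function('c')(Function('F')(6)), G), o), -1) = Pow(Add(Mul(-143, Pow(Add(12, Mul(21, -861)), -1)), -140454), -1) = Pow(Add(Mul(-143, Pow(Add(12, -18081), -1)), -140454), -1) = Pow(Add(Mul(-143, Pow(-18069, -1)), -140454), -1) = Pow(Add(Mul(-143, Rational(-1, 18069)), -140454), -1) = Pow(Add(Rational(143, 18069), -140454), -1) = Pow(Rational(-2537863183, 18069), -1) = Rational(-18069, 2537863183)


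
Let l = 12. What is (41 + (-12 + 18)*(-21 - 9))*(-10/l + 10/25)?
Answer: 1807/30 ≈ 60.233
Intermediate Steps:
(41 + (-12 + 18)*(-21 - 9))*(-10/l + 10/25) = (41 + (-12 + 18)*(-21 - 9))*(-10/12 + 10/25) = (41 + 6*(-30))*(-10*1/12 + 10*(1/25)) = (41 - 180)*(-5/6 + 2/5) = -139*(-13/30) = 1807/30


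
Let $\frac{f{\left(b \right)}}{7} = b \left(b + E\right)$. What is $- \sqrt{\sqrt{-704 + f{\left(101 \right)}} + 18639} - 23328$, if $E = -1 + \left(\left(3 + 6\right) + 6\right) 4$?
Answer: $-23328 - \sqrt{18639 + 4 \sqrt{7026}} \approx -23466.0$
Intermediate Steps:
$E = 59$ ($E = -1 + \left(9 + 6\right) 4 = -1 + 15 \cdot 4 = -1 + 60 = 59$)
$f{\left(b \right)} = 7 b \left(59 + b\right)$ ($f{\left(b \right)} = 7 b \left(b + 59\right) = 7 b \left(59 + b\right)$)
$- \sqrt{\sqrt{-704 + f{\left(101 \right)}} + 18639} - 23328 = - \sqrt{\sqrt{-704 + 7 \cdot 101 \left(59 + 101\right)} + 18639} - 23328 = - \sqrt{\sqrt{-704 + 7 \cdot 101 \cdot 160} + 18639} - 23328 = - \sqrt{\sqrt{-704 + 113120} + 18639} - 23328 = - \sqrt{\sqrt{112416} + 18639} - 23328 = - \sqrt{4 \sqrt{7026} + 18639} - 23328 = - \sqrt{18639 + 4 \sqrt{7026}} - 23328 = -23328 - \sqrt{18639 + 4 \sqrt{7026}}$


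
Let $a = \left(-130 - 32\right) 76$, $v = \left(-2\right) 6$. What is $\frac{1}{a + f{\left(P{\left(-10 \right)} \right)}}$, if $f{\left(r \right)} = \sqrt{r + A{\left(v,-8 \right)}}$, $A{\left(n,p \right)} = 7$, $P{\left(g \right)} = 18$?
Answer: $- \frac{1}{12307} \approx -8.1255 \cdot 10^{-5}$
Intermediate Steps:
$v = -12$
$f{\left(r \right)} = \sqrt{7 + r}$ ($f{\left(r \right)} = \sqrt{r + 7} = \sqrt{7 + r}$)
$a = -12312$ ($a = \left(-162\right) 76 = -12312$)
$\frac{1}{a + f{\left(P{\left(-10 \right)} \right)}} = \frac{1}{-12312 + \sqrt{7 + 18}} = \frac{1}{-12312 + \sqrt{25}} = \frac{1}{-12312 + 5} = \frac{1}{-12307} = - \frac{1}{12307}$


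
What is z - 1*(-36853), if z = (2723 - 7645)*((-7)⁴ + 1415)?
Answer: -18745499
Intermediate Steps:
z = -18782352 (z = -4922*(2401 + 1415) = -4922*3816 = -18782352)
z - 1*(-36853) = -18782352 - 1*(-36853) = -18782352 + 36853 = -18745499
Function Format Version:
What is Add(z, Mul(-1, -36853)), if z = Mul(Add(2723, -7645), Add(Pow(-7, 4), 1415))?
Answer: -18745499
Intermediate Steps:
z = -18782352 (z = Mul(-4922, Add(2401, 1415)) = Mul(-4922, 3816) = -18782352)
Add(z, Mul(-1, -36853)) = Add(-18782352, Mul(-1, -36853)) = Add(-18782352, 36853) = -18745499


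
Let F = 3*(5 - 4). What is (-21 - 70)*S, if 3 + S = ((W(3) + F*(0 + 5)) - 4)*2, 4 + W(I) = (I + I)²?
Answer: -7553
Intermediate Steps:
W(I) = -4 + 4*I² (W(I) = -4 + (I + I)² = -4 + (2*I)² = -4 + 4*I²)
F = 3 (F = 3*1 = 3)
S = 83 (S = -3 + (((-4 + 4*3²) + 3*(0 + 5)) - 4)*2 = -3 + (((-4 + 4*9) + 3*5) - 4)*2 = -3 + (((-4 + 36) + 15) - 4)*2 = -3 + ((32 + 15) - 4)*2 = -3 + (47 - 4)*2 = -3 + 43*2 = -3 + 86 = 83)
(-21 - 70)*S = (-21 - 70)*83 = -91*83 = -7553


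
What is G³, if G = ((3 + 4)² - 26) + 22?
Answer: 91125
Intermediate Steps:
G = 45 (G = (7² - 26) + 22 = (49 - 26) + 22 = 23 + 22 = 45)
G³ = 45³ = 91125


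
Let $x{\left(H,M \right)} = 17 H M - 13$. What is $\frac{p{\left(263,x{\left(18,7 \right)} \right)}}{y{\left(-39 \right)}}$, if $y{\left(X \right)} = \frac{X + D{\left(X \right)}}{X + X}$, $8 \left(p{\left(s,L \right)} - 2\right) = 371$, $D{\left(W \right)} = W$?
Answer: $\frac{387}{8} \approx 48.375$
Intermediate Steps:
$x{\left(H,M \right)} = -13 + 17 H M$ ($x{\left(H,M \right)} = 17 H M - 13 = -13 + 17 H M$)
$p{\left(s,L \right)} = \frac{387}{8}$ ($p{\left(s,L \right)} = 2 + \frac{1}{8} \cdot 371 = 2 + \frac{371}{8} = \frac{387}{8}$)
$y{\left(X \right)} = 1$ ($y{\left(X \right)} = \frac{X + X}{X + X} = \frac{2 X}{2 X} = 2 X \frac{1}{2 X} = 1$)
$\frac{p{\left(263,x{\left(18,7 \right)} \right)}}{y{\left(-39 \right)}} = \frac{387}{8 \cdot 1} = \frac{387}{8} \cdot 1 = \frac{387}{8}$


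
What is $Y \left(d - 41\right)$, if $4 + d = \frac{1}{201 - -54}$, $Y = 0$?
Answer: $0$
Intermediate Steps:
$d = - \frac{1019}{255}$ ($d = -4 + \frac{1}{201 - -54} = -4 + \frac{1}{201 + 54} = -4 + \frac{1}{255} = - \frac{1019}{255} \approx -3.9961$)
$Y \left(d - 41\right) = 0 \left(- \frac{1019}{255} - 41\right) = 0 \left(- \frac{11474}{255}\right) = 0$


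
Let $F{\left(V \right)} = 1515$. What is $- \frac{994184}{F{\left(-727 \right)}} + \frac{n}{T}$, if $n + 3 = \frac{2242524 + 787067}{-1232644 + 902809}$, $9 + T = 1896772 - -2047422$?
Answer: $- \frac{86224270344988256}{131393956206975} \approx -656.23$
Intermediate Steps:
$T = 3944185$ ($T = -9 + \left(1896772 - -2047422\right) = -9 + \left(1896772 + 2047422\right) = -9 + 3944194 = 3944185$)
$n = - \frac{4019096}{329835}$ ($n = -3 + \frac{2242524 + 787067}{-1232644 + 902809} = -3 + \frac{3029591}{-329835} = -3 + 3029591 \left(- \frac{1}{329835}\right) = -3 - \frac{3029591}{329835} = - \frac{4019096}{329835} \approx -12.185$)
$- \frac{994184}{F{\left(-727 \right)}} + \frac{n}{T} = - \frac{994184}{1515} - \frac{4019096}{329835 \cdot 3944185} = \left(-994184\right) \frac{1}{1515} - \frac{4019096}{1300930259475} = - \frac{994184}{1515} - \frac{4019096}{1300930259475} = - \frac{86224270344988256}{131393956206975}$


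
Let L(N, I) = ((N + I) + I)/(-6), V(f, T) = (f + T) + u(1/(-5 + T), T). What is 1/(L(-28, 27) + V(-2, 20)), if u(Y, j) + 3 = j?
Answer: 3/92 ≈ 0.032609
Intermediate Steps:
u(Y, j) = -3 + j
V(f, T) = -3 + f + 2*T (V(f, T) = (f + T) + (-3 + T) = (T + f) + (-3 + T) = -3 + f + 2*T)
L(N, I) = -I/3 - N/6 (L(N, I) = ((I + N) + I)*(-1/6) = (N + 2*I)*(-1/6) = -I/3 - N/6)
1/(L(-28, 27) + V(-2, 20)) = 1/((-1/3*27 - 1/6*(-28)) + (-3 - 2 + 2*20)) = 1/((-9 + 14/3) + (-3 - 2 + 40)) = 1/(-13/3 + 35) = 1/(92/3) = 3/92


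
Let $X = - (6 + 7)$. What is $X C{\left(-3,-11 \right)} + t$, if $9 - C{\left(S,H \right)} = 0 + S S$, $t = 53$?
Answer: $53$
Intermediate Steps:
$C{\left(S,H \right)} = 9 - S^{2}$ ($C{\left(S,H \right)} = 9 - \left(0 + S S\right) = 9 - \left(0 + S^{2}\right) = 9 - S^{2}$)
$X = -13$ ($X = \left(-1\right) 13 = -13$)
$X C{\left(-3,-11 \right)} + t = - 13 \left(9 - \left(-3\right)^{2}\right) + 53 = - 13 \left(9 - 9\right) + 53 = \left(-13\right) 0 + 53 = 0 + 53 = 53$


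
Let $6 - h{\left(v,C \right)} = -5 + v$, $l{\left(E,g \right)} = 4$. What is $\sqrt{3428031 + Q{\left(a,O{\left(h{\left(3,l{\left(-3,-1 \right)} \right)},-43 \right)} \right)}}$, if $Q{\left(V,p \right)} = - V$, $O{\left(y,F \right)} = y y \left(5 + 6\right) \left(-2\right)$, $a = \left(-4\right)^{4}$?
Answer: $5 \sqrt{137111} \approx 1851.4$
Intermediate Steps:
$a = 256$
$h{\left(v,C \right)} = 11 - v$ ($h{\left(v,C \right)} = 6 - \left(-5 + v\right) = 11 - v$)
$O{\left(y,F \right)} = - 22 y^{2}$ ($O{\left(y,F \right)} = y^{2} \cdot 11 \left(-2\right) = y^{2} \left(-22\right) = - 22 y^{2}$)
$\sqrt{3428031 + Q{\left(a,O{\left(h{\left(3,l{\left(-3,-1 \right)} \right)},-43 \right)} \right)}} = \sqrt{3428031 - 256} = \sqrt{3427775} = 5 \sqrt{137111}$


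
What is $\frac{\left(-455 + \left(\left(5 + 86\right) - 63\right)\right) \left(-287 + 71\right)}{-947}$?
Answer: $- \frac{92232}{947} \approx -97.394$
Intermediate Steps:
$\frac{\left(-455 + \left(\left(5 + 86\right) - 63\right)\right) \left(-287 + 71\right)}{-947} = \left(-455 + \left(91 - 63\right)\right) \left(-216\right) \left(- \frac{1}{947}\right) = \left(-455 + 28\right) \left(-216\right) \left(- \frac{1}{947}\right) = \left(-427\right) \left(-216\right) \left(- \frac{1}{947}\right) = 92232 \left(- \frac{1}{947}\right) = - \frac{92232}{947}$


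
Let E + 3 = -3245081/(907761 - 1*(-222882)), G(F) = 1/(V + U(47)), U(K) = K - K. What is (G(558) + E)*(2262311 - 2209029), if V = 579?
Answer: -68231120222818/218214099 ≈ -3.1268e+5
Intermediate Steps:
U(K) = 0
G(F) = 1/579 (G(F) = 1/(579 + 0) = 1/579)
E = -6637010/1130643 (E = -3 - 3245081/(907761 - 1*(-222882)) = -3 - 3245081/(907761 + 222882) = -3 - 3245081/1130643 = -6637010/1130643 ≈ -5.8701)
(G(558) + E)*(2262311 - 2209029) = (1/579 - 6637010/1130643)*(2262311 - 2209029) = -1280566049/218214099*53282 = -68231120222818/218214099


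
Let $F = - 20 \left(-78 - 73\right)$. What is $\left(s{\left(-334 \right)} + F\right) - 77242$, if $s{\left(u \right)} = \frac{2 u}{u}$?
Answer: $-74220$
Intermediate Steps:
$s{\left(u \right)} = 2$
$F = 3020$ ($F = \left(-20\right) \left(-151\right) = 3020$)
$\left(s{\left(-334 \right)} + F\right) - 77242 = \left(2 + 3020\right) - 77242 = 3022 - 77242 = -74220$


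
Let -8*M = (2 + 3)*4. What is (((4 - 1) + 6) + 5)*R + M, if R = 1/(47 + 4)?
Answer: -227/102 ≈ -2.2255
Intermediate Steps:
R = 1/51 ≈ 0.019608
M = -5/2 (M = -(2 + 3)*4/8 = -5*4/8 = -⅛*20 = -5/2 ≈ -2.5000)
(((4 - 1) + 6) + 5)*R + M = (((4 - 1) + 6) + 5)*(1/51) - 5/2 = ((3 + 6) + 5)*(1/51) - 5/2 = (9 + 5)*(1/51) - 5/2 = 14*(1/51) - 5/2 = 14/51 - 5/2 = -227/102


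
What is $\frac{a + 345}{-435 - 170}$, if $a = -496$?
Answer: $\frac{151}{605} \approx 0.24959$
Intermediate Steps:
$\frac{a + 345}{-435 - 170} = \frac{-496 + 345}{-435 - 170} = - \frac{151}{-605} = \left(-151\right) \left(- \frac{1}{605}\right) = \frac{151}{605}$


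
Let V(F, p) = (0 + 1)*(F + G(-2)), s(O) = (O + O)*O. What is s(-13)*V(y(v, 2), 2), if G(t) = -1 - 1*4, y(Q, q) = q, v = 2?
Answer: -1014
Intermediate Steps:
s(O) = 2*O² (s(O) = (2*O)*O = 2*O²)
G(t) = -5 (G(t) = -1 - 4 = -5)
V(F, p) = -5 + F (V(F, p) = (0 + 1)*(F - 5) = 1*(-5 + F) = -5 + F)
s(-13)*V(y(v, 2), 2) = (2*(-13)²)*(-5 + 2) = (2*169)*(-3) = 338*(-3) = -1014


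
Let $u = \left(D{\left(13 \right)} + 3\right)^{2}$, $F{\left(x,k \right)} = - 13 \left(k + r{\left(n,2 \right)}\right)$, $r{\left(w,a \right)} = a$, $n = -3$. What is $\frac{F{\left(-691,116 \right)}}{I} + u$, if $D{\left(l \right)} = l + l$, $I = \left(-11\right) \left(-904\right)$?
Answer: $\frac{4180685}{4972} \approx 840.85$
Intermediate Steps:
$I = 9944$
$D{\left(l \right)} = 2 l$
$F{\left(x,k \right)} = -26 - 13 k$ ($F{\left(x,k \right)} = - 13 \left(k + 2\right) = - 13 \left(2 + k\right) = -26 - 13 k$)
$u = 841$ ($u = \left(2 \cdot 13 + 3\right)^{2} = \left(26 + 3\right)^{2} = 29^{2} = 841$)
$\frac{F{\left(-691,116 \right)}}{I} + u = \frac{-26 - 1508}{9944} + 841 = \left(-26 - 1508\right) \frac{1}{9944} + 841 = \left(-1534\right) \frac{1}{9944} + 841 = - \frac{767}{4972} + 841 = \frac{4180685}{4972}$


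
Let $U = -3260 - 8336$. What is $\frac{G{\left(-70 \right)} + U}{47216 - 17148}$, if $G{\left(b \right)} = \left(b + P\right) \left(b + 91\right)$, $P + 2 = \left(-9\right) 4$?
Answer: $- \frac{3466}{7517} \approx -0.46109$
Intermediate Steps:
$P = -38$ ($P = -2 - 36 = -38$)
$U = -11596$ ($U = -3260 - 8336 = -11596$)
$G{\left(b \right)} = \left(-38 + b\right) \left(91 + b\right)$ ($G{\left(b \right)} = \left(b - 38\right) \left(b + 91\right) = \left(-38 + b\right) \left(91 + b\right)$)
$\frac{G{\left(-70 \right)} + U}{47216 - 17148} = \frac{\left(-3458 + \left(-70\right)^{2} + 53 \left(-70\right)\right) - 11596}{47216 - 17148} = \frac{\left(-3458 + 4900 - 3710\right) - 11596}{30068} = \left(-2268 - 11596\right) \frac{1}{30068} = \left(-13864\right) \frac{1}{30068} = - \frac{3466}{7517}$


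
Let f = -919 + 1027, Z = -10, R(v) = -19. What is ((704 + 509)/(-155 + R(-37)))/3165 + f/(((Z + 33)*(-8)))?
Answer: -3731242/6333165 ≈ -0.58916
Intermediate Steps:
f = 108
((704 + 509)/(-155 + R(-37)))/3165 + f/(((Z + 33)*(-8))) = ((704 + 509)/(-155 - 19))/3165 + 108/(((-10 + 33)*(-8))) = (1213/(-174))*(1/3165) + 108/((23*(-8))) = (1213*(-1/174))*(1/3165) + 108/(-184) = -1213/174*1/3165 + 108*(-1/184) = -1213/550710 - 27/46 = -3731242/6333165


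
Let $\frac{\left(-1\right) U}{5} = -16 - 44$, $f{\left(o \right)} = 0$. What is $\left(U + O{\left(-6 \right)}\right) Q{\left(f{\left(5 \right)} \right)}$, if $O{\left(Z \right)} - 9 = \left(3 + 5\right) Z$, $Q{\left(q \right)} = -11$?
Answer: $-2871$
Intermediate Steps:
$O{\left(Z \right)} = 9 + 8 Z$ ($O{\left(Z \right)} = 9 + \left(3 + 5\right) Z = 9 + 8 Z$)
$U = 300$ ($U = - 5 \left(-16 - 44\right) = \left(-5\right) \left(-60\right) = 300$)
$\left(U + O{\left(-6 \right)}\right) Q{\left(f{\left(5 \right)} \right)} = \left(300 + \left(9 + 8 \left(-6\right)\right)\right) \left(-11\right) = \left(300 + \left(9 - 48\right)\right) \left(-11\right) = \left(300 - 39\right) \left(-11\right) = 261 \left(-11\right) = -2871$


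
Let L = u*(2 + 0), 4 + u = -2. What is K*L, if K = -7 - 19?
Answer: 312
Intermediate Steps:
u = -6 (u = -4 - 2 = -6)
L = -12 (L = -6*(2 + 0) = -6*2 = -12)
K = -26
K*L = -26*(-12) = 312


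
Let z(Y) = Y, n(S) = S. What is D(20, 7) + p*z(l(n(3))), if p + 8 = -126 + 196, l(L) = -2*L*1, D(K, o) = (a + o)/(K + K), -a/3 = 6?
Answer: -14891/40 ≈ -372.27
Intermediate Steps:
a = -18 (a = -3*6 = -18)
D(K, o) = (-18 + o)/(2*K) (D(K, o) = (-18 + o)/(K + K) = (-18 + o)/((2*K)) = (-18 + o)*(1/(2*K)) = (-18 + o)/(2*K))
l(L) = -2*L
p = 62 (p = -8 + (-126 + 196) = -8 + 70 = 62)
D(20, 7) + p*z(l(n(3))) = (½)*(-18 + 7)/20 + 62*(-2*3) = (½)*(1/20)*(-11) + 62*(-6) = -11/40 - 372 = -14891/40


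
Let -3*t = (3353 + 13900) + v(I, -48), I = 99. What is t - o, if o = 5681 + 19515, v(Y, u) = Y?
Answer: -30980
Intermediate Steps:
t = -5784 (t = -((3353 + 13900) + 99)/3 = -(17253 + 99)/3 = -⅓*17352 = -5784)
o = 25196
t - o = -5784 - 1*25196 = -5784 - 25196 = -30980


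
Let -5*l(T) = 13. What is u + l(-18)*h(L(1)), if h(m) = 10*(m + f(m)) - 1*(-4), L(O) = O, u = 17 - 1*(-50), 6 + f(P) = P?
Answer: 803/5 ≈ 160.60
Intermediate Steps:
l(T) = -13/5 (l(T) = -⅕*13 = -13/5)
f(P) = -6 + P
u = 67 (u = 17 + 50 = 67)
h(m) = -56 + 20*m (h(m) = 10*(m + (-6 + m)) - 1*(-4) = 10*(-6 + 2*m) + 4 = (-60 + 20*m) + 4 = -56 + 20*m)
u + l(-18)*h(L(1)) = 67 - 13*(-56 + 20*1)/5 = 67 - 13*(-56 + 20)/5 = 67 - 13/5*(-36) = 67 + 468/5 = 803/5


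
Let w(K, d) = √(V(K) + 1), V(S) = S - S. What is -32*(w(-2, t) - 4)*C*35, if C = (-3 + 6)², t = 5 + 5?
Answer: 30240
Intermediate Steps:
t = 10
V(S) = 0
C = 9 (C = 3² = 9)
w(K, d) = 1 (w(K, d) = √(0 + 1) = √1 = 1)
-32*(w(-2, t) - 4)*C*35 = -32*(1 - 4)*9*35 = -(-96)*9*35 = -32*(-27)*35 = 864*35 = 30240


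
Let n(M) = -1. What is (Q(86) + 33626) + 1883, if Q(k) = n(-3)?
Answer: 35508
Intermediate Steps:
Q(k) = -1
(Q(86) + 33626) + 1883 = (-1 + 33626) + 1883 = 33625 + 1883 = 35508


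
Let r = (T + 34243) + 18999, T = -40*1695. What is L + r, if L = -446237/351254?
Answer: -5114001969/351254 ≈ -14559.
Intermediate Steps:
L = -446237/351254 (L = -446237*1/351254 = -446237/351254 ≈ -1.2704)
T = -67800
r = -14558 (r = (-67800 + 34243) + 18999 = -33557 + 18999 = -14558)
L + r = -446237/351254 - 14558 = -5114001969/351254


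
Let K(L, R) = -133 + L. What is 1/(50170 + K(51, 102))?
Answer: 1/50088 ≈ 1.9965e-5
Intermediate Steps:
1/(50170 + K(51, 102)) = 1/(50170 + (-133 + 51)) = 1/(50170 - 82) = 1/50088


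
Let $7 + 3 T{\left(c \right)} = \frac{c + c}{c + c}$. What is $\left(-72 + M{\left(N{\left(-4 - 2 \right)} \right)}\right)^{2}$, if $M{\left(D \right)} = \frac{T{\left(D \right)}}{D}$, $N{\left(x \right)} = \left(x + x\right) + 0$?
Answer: $\frac{185761}{36} \approx 5160.0$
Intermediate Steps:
$T{\left(c \right)} = -2$ ($T{\left(c \right)} = - \frac{7}{3} + \frac{\left(c + c\right) \frac{1}{c + c}}{3} = - \frac{7}{3} + \frac{2 c \frac{1}{2 c}}{3} = - \frac{7}{3} + \frac{1}{3} \cdot 1 = - \frac{7}{3} + \frac{1}{3} = -2$)
$N{\left(x \right)} = 2 x$ ($N{\left(x \right)} = 2 x + 0 = 2 x$)
$M{\left(D \right)} = - \frac{2}{D}$
$\left(-72 + M{\left(N{\left(-4 - 2 \right)} \right)}\right)^{2} = \left(-72 - \frac{2}{2 \left(-4 - 2\right)}\right)^{2} = \left(-72 - \frac{2}{2 \left(-6\right)}\right)^{2} = \left(-72 - \frac{2}{-12}\right)^{2} = \left(-72 - - \frac{1}{6}\right)^{2} = \left(-72 + \frac{1}{6}\right)^{2} = \left(- \frac{431}{6}\right)^{2} = \frac{185761}{36}$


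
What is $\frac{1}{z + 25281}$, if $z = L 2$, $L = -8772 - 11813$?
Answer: $- \frac{1}{15889} \approx -6.2937 \cdot 10^{-5}$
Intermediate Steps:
$L = -20585$ ($L = -8772 - 11813 = -20585$)
$z = -41170$ ($z = \left(-20585\right) 2 = -41170$)
$\frac{1}{z + 25281} = \frac{1}{-41170 + 25281} = \frac{1}{-15889} = - \frac{1}{15889}$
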